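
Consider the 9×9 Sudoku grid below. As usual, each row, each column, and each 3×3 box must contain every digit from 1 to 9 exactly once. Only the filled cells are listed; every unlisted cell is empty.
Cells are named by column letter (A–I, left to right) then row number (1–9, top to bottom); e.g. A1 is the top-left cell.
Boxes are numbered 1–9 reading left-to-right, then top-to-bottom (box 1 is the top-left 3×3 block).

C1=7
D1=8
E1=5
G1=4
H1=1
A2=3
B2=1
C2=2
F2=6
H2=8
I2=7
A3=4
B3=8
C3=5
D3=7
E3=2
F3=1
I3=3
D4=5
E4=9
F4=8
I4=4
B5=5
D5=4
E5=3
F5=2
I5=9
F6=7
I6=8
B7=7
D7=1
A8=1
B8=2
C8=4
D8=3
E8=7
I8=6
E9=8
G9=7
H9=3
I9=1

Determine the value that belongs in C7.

3

Cell C7 itself could take any of {3, 6, 8, 9} by direct elimination.
Consider where 3 can go in row 7.
A7 is out (column A already has a 3). E7 is out (column E already has a 3). F7 is out (box 8 already has a 3). G7 is out (box 9 already has a 3). The remaining empty cells in row 7 are similarly blocked.
So the only cell in row 7 that can hold 3 is C7.
Therefore C7 = 3.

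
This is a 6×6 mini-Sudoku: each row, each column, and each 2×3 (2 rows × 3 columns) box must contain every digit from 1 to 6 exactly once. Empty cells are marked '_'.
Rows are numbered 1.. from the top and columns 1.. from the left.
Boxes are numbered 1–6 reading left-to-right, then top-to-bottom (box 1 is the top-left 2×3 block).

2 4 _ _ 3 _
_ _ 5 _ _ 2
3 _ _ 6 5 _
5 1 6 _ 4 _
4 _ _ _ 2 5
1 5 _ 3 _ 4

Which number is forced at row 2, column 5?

Cell row 2, column 5 itself could take any of {1, 6} by direct elimination.
Consider where 1 can go in column 5.
row 6, column 5 is out (row 6 already has a 1).
So the only cell in column 5 that can hold 1 is row 2, column 5.
Therefore row 2, column 5 = 1.

1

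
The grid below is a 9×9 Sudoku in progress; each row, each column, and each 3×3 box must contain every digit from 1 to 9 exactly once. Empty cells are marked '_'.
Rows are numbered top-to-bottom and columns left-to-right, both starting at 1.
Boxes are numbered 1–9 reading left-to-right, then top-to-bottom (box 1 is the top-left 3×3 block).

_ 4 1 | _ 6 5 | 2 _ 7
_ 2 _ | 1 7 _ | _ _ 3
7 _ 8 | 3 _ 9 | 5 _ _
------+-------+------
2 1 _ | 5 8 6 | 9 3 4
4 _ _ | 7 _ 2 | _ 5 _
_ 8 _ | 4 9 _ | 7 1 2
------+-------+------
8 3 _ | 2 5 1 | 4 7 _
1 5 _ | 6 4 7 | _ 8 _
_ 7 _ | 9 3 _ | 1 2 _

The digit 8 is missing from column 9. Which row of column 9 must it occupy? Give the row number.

5

Consider where 8 can go in column 9.
R3C9 is out (row 3 already has a 8).
R7C9 is out (row 7 already has a 8).
R8C9 is out (row 8 already has a 8).
R9C9 is out (box 9 already has a 8).
So the only cell in column 9 that can hold 8 is R5C9.
That is row 5.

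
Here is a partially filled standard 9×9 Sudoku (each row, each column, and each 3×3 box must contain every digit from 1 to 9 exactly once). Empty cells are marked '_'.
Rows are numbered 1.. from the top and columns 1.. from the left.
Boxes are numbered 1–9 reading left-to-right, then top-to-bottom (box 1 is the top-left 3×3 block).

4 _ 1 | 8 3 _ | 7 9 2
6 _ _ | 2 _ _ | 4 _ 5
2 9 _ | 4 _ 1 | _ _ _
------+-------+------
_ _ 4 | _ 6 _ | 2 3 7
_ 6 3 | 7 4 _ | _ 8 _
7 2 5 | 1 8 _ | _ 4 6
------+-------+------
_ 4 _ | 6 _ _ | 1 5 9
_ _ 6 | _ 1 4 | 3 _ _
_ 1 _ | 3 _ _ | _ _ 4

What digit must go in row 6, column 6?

Cell row 6, column 6 itself could take any of {3, 9} by direct elimination.
Consider where 3 can go in row 6.
row 6, column 7 is out (column 7 already has a 3).
So the only cell in row 6 that can hold 3 is row 6, column 6.
Therefore row 6, column 6 = 3.

3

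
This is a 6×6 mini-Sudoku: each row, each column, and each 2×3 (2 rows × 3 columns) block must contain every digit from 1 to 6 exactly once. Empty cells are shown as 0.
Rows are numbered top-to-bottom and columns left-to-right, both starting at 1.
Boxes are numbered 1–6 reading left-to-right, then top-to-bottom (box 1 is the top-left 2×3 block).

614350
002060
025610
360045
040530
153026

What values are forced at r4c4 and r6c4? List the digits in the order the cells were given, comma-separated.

2,4

For r4c4:
  Row 4 already contains {3, 4, 5, 6}.
  Column 4 already contains {3, 5, 6}.
  Its 2×3 block (box 4) already contains {1, 4, 5, 6}.
  The only value from 1–6 not eliminated is 2, so r4c4 = 2.
For r6c4:
  Row 6 already contains {1, 2, 3, 5, 6}.
  Column 4 already contains {3, 5, 6}.
  Its 2×3 block (box 6) already contains {2, 3, 5, 6}.
  The only value from 1–6 not eliminated is 4, so r6c4 = 4.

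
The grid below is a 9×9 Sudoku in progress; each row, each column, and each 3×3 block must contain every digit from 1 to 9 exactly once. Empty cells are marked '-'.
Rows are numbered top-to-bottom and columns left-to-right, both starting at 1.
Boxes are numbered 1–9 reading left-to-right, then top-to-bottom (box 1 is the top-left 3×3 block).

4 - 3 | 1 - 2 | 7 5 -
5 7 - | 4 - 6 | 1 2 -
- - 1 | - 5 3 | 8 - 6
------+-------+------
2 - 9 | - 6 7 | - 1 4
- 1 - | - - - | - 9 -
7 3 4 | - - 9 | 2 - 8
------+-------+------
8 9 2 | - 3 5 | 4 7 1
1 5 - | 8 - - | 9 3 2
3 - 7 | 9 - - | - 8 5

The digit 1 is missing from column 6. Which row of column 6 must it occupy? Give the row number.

Consider where 1 can go in column 6.
r5c6 is out (row 5 already has a 1).
r8c6 is out (row 8 already has a 1).
So the only cell in column 6 that can hold 1 is r9c6.
That is row 9.

9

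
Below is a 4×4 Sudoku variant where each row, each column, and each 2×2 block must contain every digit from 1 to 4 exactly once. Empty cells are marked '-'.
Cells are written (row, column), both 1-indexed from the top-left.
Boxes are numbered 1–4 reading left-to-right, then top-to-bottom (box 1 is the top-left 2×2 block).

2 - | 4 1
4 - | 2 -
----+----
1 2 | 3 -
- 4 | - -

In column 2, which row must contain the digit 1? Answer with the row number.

Consider where 1 can go in column 2.
(1,2) is out (row 1 already has a 1).
So the only cell in column 2 that can hold 1 is (2,2).
That is row 2.

2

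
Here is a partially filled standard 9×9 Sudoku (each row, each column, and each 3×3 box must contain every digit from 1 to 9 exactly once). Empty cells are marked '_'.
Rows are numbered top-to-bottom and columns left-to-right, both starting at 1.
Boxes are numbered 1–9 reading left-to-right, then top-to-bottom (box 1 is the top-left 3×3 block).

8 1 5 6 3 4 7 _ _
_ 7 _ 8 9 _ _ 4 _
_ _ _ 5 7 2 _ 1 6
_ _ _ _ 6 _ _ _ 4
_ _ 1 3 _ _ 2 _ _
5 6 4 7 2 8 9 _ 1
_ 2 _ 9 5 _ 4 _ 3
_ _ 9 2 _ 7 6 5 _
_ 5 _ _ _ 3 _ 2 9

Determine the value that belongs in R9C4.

4

Cell R9C4 itself could take any of {1, 4} by direct elimination.
Consider where 4 can go in column 4.
R4C4 is out (row 4 already has a 4).
So the only cell in column 4 that can hold 4 is R9C4.
Therefore R9C4 = 4.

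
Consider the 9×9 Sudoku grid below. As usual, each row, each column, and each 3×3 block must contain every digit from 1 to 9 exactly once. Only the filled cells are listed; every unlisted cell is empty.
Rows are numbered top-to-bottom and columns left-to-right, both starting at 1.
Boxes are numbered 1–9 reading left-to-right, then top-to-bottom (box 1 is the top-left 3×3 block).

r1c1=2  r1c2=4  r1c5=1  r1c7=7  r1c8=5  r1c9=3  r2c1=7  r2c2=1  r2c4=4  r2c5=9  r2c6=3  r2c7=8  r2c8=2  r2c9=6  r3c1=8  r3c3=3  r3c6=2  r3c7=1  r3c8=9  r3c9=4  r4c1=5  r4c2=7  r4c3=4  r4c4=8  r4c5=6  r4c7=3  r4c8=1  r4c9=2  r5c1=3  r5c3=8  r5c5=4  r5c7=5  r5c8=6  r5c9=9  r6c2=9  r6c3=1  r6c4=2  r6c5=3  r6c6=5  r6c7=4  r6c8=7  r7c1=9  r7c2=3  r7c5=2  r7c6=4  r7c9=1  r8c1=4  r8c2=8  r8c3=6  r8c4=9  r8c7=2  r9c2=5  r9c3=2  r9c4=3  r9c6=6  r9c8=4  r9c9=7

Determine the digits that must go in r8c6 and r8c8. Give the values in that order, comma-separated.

1,3

For r8c6:
  Consider where 1 can go in row 8.
  r8c5 is out (column 5 already has a 1).
  r8c8 is out (column 8 already has a 1).
  r8c9 is out (column 9 already has a 1).
  So the only cell in row 8 that can hold 1 is r8c6.
  So r8c6 = 1.
For r8c8:
  Row 8 already contains {2, 4, 6, 8, 9}.
  Column 8 already contains {1, 2, 4, 5, 6, 7, 9}.
  Its 3×3 block (box 9) already contains {1, 2, 4, 7}.
  The only value from 1–9 not eliminated is 3, so r8c8 = 3.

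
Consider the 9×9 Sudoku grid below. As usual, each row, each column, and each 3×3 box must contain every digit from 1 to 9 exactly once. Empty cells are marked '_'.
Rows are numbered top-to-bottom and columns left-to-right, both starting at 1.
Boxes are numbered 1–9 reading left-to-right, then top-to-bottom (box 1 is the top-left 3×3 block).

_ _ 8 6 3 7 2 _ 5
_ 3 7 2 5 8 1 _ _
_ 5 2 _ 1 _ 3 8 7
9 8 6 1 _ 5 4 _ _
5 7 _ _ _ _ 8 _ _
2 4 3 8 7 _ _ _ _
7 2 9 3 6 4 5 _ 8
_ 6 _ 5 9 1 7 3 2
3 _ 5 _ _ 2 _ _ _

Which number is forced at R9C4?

Row 9 already contains {2, 3, 5}.
Column 4 already contains {1, 2, 3, 5, 6, 8}.
Its 3×3 block (box 8) already contains {1, 2, 3, 4, 5, 6, 9}.
The only value from 1–9 not eliminated is 7, so R9C4 = 7.

7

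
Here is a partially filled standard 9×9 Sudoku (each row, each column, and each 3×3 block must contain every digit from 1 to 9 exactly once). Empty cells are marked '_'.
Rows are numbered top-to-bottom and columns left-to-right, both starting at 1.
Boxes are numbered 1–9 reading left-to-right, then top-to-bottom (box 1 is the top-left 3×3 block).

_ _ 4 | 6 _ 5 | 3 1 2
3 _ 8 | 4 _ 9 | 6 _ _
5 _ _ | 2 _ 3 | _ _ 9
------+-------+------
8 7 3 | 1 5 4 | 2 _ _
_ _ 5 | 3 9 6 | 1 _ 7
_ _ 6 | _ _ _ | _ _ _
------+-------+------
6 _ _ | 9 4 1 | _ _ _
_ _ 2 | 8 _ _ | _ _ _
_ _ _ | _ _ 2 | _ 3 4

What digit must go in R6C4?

7

Row 6 already contains {6}.
Column 4 already contains {1, 2, 3, 4, 6, 8, 9}.
Its 3×3 block (box 5) already contains {1, 3, 4, 5, 6, 9}.
The only value from 1–9 not eliminated is 7, so R6C4 = 7.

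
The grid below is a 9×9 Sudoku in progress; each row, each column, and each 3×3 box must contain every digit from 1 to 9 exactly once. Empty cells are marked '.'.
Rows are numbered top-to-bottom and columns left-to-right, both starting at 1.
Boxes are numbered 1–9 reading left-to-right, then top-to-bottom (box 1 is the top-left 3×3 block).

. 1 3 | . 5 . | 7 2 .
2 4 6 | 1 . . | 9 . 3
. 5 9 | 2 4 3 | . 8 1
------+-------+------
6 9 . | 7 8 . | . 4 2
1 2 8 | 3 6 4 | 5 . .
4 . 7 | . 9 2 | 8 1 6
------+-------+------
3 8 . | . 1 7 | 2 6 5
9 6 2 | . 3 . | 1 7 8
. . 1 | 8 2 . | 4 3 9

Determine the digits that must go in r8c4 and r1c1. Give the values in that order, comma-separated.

4,8

For r8c4:
  Consider where 4 can go in row 8.
  r8c6 is out (column 6 already has a 4).
  So the only cell in row 8 that can hold 4 is r8c4.
  So r8c4 = 4.
For r1c1:
  Row 1 already contains {1, 2, 3, 5, 7}.
  Column 1 already contains {1, 2, 3, 4, 6, 9}.
  Its 3×3 block (box 1) already contains {1, 2, 3, 4, 5, 6, 9}.
  The only value from 1–9 not eliminated is 8, so r1c1 = 8.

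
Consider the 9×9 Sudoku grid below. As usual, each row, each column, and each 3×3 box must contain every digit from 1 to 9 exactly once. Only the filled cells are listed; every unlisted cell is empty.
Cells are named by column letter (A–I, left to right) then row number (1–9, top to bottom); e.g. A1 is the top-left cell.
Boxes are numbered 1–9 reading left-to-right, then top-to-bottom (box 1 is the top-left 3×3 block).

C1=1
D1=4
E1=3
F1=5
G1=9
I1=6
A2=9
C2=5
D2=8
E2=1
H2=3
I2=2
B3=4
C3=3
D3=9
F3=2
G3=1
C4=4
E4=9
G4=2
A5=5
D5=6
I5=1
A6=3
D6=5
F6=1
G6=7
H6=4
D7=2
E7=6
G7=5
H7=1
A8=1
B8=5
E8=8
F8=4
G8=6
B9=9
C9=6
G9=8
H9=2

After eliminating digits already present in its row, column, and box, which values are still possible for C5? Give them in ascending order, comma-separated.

Row 5 already contains {1, 5, 6}.
Column C already contains {1, 3, 4, 5, 6}.
Its 3×3 block (box 4) already contains {3, 4, 5}.
Removing those from 1–9 leaves {2, 7, 8, 9} as the candidates for C5.

2,7,8,9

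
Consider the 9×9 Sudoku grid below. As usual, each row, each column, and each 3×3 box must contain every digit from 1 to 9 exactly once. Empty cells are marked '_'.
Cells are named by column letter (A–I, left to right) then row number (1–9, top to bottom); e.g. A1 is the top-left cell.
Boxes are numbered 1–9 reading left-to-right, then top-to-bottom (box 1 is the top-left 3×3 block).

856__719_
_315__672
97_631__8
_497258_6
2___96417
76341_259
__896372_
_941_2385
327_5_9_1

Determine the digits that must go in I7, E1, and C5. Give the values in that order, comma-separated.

For I7:
  Row 7 already contains {2, 3, 6, 7, 8, 9}.
  Column I already contains {1, 2, 5, 6, 7, 8, 9}.
  Its 3×3 block (box 9) already contains {1, 2, 3, 5, 7, 8, 9}.
  The only value from 1–9 not eliminated is 4, so I7 = 4.
For E1:
  Row 1 already contains {1, 5, 6, 7, 8, 9}.
  Column E already contains {1, 2, 3, 5, 6, 9}.
  Its 3×3 block (box 2) already contains {1, 3, 5, 6, 7}.
  The only value from 1–9 not eliminated is 4, so E1 = 4.
For C5:
  Row 5 already contains {1, 2, 4, 6, 7, 9}.
  Column C already contains {1, 3, 4, 6, 7, 8, 9}.
  Its 3×3 block (box 4) already contains {2, 3, 4, 6, 7, 9}.
  The only value from 1–9 not eliminated is 5, so C5 = 5.

4,4,5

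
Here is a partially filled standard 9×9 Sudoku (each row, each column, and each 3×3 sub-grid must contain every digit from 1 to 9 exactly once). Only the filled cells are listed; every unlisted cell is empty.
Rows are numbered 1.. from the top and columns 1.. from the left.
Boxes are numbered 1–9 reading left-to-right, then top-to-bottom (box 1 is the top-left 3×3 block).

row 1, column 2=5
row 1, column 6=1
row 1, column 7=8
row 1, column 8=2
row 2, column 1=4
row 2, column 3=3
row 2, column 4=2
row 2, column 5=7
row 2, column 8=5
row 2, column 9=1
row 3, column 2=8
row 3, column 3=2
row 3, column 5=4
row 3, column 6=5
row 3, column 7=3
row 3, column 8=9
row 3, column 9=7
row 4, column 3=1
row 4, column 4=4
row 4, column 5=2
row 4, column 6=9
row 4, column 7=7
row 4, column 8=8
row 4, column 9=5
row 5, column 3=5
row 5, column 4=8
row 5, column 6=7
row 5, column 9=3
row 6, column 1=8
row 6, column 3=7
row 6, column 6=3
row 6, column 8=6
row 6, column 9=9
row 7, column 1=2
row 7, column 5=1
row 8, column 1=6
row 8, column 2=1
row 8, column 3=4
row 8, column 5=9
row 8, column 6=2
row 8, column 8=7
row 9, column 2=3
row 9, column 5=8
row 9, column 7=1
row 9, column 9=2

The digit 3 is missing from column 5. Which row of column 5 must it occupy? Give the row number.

Consider where 3 can go in column 5.
row 5, column 5 is out (row 5 already has a 3).
row 6, column 5 is out (row 6 already has a 3).
So the only cell in column 5 that can hold 3 is row 1, column 5.
That is row 1.

1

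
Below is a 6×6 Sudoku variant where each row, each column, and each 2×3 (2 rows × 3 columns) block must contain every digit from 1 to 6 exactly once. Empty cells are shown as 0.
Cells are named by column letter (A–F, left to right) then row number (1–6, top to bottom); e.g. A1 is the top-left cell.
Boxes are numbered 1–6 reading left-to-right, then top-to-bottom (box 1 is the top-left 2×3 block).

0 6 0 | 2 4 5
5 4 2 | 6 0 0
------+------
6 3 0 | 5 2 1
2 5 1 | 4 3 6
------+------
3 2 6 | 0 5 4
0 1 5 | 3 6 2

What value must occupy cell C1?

3

Row 1 already contains {2, 4, 5, 6}.
Column C already contains {1, 2, 5, 6}.
Its 2×3 block (box 1) already contains {2, 4, 5, 6}.
The only value from 1–6 not eliminated is 3, so C1 = 3.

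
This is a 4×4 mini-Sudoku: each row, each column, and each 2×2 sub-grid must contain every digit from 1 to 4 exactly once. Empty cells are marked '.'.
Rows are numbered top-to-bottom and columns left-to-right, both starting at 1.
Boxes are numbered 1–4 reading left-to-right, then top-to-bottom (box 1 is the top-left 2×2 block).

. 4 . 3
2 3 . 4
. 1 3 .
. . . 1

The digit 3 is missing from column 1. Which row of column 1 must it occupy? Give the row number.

Consider where 3 can go in column 1.
r1c1 is out (row 1 already has a 3).
r3c1 is out (row 3 already has a 3).
So the only cell in column 1 that can hold 3 is r4c1.
That is row 4.

4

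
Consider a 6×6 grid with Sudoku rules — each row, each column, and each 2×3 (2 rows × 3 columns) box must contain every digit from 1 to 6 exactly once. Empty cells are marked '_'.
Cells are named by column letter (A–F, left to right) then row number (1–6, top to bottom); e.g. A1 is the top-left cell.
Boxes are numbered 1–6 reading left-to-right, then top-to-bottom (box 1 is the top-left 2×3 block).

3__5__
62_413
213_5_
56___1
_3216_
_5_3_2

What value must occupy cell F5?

5

Cell F5 itself could take any of {4, 5} by direct elimination.
Consider where 5 can go in row 5.
A5 is out (column A already has a 5).
So the only cell in row 5 that can hold 5 is F5.
Therefore F5 = 5.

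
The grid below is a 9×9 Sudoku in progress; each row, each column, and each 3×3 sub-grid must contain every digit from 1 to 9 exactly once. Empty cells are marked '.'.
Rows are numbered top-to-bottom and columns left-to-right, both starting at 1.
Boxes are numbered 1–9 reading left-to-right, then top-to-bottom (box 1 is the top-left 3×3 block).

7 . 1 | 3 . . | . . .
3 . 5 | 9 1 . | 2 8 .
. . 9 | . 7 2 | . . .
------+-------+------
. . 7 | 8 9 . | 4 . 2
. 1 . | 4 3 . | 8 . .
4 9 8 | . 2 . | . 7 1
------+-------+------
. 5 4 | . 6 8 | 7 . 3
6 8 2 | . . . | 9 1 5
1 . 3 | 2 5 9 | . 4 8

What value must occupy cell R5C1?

2

Cell R5C1 itself could take any of {2, 5} by direct elimination.
Consider where 2 can go in row 5.
R5C3 is out (column 3 already has a 2).
R5C6 is out (column 6 already has a 2).
R5C8 is out (box 6 already has a 2).
R5C9 is out (column 9 already has a 2).
So the only cell in row 5 that can hold 2 is R5C1.
Therefore R5C1 = 2.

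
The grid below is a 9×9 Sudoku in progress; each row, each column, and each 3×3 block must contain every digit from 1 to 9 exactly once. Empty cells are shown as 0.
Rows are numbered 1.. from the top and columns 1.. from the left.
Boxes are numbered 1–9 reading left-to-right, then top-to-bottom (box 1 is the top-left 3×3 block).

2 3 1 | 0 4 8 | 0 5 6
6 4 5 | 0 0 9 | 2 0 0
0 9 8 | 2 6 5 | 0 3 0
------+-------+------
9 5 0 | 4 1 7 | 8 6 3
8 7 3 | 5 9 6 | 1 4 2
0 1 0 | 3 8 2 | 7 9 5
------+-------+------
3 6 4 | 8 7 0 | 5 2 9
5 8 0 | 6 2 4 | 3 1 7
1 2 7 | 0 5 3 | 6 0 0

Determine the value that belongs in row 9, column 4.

9

Row 9 already contains {1, 2, 3, 5, 6, 7}.
Column 4 already contains {2, 3, 4, 5, 6, 8}.
Its 3×3 block (box 8) already contains {2, 3, 4, 5, 6, 7, 8}.
The only value from 1–9 not eliminated is 9, so row 9, column 4 = 9.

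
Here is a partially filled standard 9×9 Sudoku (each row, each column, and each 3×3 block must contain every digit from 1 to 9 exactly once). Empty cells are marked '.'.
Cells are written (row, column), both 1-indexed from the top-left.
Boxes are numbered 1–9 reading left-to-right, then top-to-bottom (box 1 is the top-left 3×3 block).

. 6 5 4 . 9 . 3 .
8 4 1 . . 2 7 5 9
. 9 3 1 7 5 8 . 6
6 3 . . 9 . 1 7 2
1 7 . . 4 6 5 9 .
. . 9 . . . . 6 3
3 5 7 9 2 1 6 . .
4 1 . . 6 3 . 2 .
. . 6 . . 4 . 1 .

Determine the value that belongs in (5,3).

Cell (5,3) itself could take any of {2, 8} by direct elimination.
Consider where 2 can go in column 3.
(4,3) is out (row 4 already has a 2).
(8,3) is out (row 8 already has a 2).
So the only cell in column 3 that can hold 2 is (5,3).
Therefore (5,3) = 2.

2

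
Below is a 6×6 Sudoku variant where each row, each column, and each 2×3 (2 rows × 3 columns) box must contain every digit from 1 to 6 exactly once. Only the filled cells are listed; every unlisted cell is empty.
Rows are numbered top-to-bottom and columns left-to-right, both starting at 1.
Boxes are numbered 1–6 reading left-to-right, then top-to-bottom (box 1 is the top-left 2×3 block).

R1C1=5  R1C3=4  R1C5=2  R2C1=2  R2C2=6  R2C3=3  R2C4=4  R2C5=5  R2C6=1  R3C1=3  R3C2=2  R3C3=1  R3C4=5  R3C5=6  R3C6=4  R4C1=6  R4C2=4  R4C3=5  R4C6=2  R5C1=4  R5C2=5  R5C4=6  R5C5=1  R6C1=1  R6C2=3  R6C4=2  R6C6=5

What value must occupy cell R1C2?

1

Row 1 already contains {2, 4, 5}.
Column 2 already contains {2, 3, 4, 5, 6}.
Its 2×3 block (box 1) already contains {2, 3, 4, 5, 6}.
The only value from 1–6 not eliminated is 1, so R1C2 = 1.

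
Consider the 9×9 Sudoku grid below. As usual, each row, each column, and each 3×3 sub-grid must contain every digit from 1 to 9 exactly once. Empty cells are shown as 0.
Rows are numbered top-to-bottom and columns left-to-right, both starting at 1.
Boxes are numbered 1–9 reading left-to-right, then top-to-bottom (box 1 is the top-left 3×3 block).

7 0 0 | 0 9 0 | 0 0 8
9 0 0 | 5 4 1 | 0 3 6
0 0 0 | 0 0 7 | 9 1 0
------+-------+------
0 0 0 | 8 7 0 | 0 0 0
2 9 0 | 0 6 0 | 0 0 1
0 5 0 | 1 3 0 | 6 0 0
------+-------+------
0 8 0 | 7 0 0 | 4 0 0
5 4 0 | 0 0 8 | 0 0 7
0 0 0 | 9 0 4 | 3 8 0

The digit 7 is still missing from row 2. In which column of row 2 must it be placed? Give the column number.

7

Consider where 7 can go in row 2.
r2c2 is out (box 1 already has a 7).
r2c3 is out (box 1 already has a 7).
So the only cell in row 2 that can hold 7 is r2c7.
That is column 7.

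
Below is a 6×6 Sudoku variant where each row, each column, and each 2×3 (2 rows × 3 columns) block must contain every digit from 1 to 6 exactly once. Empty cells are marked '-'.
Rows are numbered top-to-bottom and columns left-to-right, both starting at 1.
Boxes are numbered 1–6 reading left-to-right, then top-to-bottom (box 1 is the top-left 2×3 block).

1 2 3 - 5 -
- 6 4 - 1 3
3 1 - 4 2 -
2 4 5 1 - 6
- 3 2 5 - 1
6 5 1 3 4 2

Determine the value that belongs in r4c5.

Row 4 already contains {1, 2, 4, 5, 6}.
Column 5 already contains {1, 2, 4, 5}.
Its 2×3 block (box 4) already contains {1, 2, 4, 6}.
The only value from 1–6 not eliminated is 3, so r4c5 = 3.

3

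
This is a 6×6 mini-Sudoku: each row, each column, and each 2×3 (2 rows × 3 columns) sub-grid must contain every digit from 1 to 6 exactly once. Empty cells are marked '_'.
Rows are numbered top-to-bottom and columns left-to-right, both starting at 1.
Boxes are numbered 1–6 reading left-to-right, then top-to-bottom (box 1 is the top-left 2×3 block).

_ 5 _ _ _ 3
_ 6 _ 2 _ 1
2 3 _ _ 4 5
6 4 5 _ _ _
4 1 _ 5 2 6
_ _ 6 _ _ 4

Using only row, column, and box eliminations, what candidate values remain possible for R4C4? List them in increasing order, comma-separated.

1,3

Row 4 already contains {4, 5, 6}.
Column 4 already contains {2, 5}.
Its 2×3 block (box 4) already contains {4, 5}.
Removing those from 1–6 leaves {1, 3} as the candidates for R4C4.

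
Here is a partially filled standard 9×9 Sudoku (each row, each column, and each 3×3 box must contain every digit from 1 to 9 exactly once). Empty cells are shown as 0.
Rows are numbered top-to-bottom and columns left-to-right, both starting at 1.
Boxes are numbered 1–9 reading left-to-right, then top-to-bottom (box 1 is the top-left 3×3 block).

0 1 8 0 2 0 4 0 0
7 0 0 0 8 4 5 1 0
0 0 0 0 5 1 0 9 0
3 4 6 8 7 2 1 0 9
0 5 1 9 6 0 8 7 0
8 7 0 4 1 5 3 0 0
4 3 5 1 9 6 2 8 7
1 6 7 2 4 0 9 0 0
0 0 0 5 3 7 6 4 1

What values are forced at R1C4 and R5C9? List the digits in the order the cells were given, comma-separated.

7,4

For R1C4:
  Consider where 7 can go in row 1.
  R1C1 is out (column 1 already has a 7).
  R1C6 is out (column 6 already has a 7).
  R1C8 is out (column 8 already has a 7).
  R1C9 is out (column 9 already has a 7).
  So the only cell in row 1 that can hold 7 is R1C4.
  So R1C4 = 7.
For R5C9:
  Consider where 4 can go in column 9.
  R1C9 is out (row 1 already has a 4).
  R2C9 is out (row 2 already has a 4).
  R3C9 is out (box 3 already has a 4).
  R6C9 is out (row 6 already has a 4).
  R8C9 is out (row 8 already has a 4).
  So the only cell in column 9 that can hold 4 is R5C9.
  So R5C9 = 4.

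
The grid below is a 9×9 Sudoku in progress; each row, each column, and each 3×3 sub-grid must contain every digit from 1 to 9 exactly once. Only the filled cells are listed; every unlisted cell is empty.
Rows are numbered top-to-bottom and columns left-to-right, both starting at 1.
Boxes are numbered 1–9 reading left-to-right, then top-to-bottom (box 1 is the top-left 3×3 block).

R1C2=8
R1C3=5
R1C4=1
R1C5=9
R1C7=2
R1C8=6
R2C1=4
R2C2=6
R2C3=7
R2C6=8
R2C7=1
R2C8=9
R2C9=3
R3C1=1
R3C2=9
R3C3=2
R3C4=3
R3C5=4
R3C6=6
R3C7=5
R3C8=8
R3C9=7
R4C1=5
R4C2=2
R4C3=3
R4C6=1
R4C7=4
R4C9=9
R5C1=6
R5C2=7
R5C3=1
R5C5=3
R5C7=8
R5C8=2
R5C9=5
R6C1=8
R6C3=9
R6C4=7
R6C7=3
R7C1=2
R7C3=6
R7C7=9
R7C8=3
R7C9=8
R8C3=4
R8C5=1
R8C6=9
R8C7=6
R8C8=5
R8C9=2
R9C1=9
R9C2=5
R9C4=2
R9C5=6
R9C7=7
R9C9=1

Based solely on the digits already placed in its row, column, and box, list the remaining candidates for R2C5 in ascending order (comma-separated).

Row 2 already contains {1, 3, 4, 6, 7, 8, 9}.
Column 5 already contains {1, 3, 4, 6, 9}.
Its 3×3 block (box 2) already contains {1, 3, 4, 6, 8, 9}.
Removing those from 1–9 leaves {2, 5} as the candidates for R2C5.

2,5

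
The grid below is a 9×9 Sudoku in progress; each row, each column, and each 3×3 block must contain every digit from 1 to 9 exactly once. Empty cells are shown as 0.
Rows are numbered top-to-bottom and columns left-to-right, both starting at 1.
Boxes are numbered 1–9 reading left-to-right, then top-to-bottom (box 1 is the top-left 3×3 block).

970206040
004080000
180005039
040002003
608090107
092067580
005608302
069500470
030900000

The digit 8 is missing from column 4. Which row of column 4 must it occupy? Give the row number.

4

Consider where 8 can go in column 4.
R2C4 is out (row 2 already has a 8).
R3C4 is out (row 3 already has a 8).
R5C4 is out (row 5 already has a 8).
R6C4 is out (row 6 already has a 8).
So the only cell in column 4 that can hold 8 is R4C4.
That is row 4.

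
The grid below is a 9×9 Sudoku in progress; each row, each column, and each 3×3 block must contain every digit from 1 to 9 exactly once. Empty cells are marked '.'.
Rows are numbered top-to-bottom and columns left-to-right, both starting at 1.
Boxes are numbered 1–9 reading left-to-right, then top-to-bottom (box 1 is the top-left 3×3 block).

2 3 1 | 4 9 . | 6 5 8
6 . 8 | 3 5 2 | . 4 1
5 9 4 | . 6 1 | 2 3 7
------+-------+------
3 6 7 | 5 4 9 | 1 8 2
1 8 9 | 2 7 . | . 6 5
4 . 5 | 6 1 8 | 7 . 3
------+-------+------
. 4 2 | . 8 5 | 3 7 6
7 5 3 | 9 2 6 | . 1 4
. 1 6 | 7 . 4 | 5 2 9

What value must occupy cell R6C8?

Row 6 already contains {1, 3, 4, 5, 6, 7, 8}.
Column 8 already contains {1, 2, 3, 4, 5, 6, 7, 8}.
Its 3×3 block (box 6) already contains {1, 2, 3, 5, 6, 7, 8}.
The only value from 1–9 not eliminated is 9, so R6C8 = 9.

9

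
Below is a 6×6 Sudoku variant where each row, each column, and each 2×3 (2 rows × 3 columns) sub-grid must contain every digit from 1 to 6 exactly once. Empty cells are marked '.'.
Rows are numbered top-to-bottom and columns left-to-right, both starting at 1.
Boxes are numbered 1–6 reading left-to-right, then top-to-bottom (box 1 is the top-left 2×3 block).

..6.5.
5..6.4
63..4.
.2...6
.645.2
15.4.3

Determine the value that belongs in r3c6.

5

Cell r3c6 itself could take any of {1, 5} by direct elimination.
Consider where 5 can go in column 6.
r1c6 is out (row 1 already has a 5).
So the only cell in column 6 that can hold 5 is r3c6.
Therefore r3c6 = 5.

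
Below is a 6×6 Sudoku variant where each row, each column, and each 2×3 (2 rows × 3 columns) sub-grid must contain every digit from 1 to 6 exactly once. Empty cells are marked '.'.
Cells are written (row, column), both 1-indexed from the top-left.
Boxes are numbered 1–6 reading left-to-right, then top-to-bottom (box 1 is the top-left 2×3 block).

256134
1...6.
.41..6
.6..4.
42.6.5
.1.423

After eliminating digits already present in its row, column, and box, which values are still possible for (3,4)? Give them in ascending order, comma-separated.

Row 3 already contains {1, 4, 6}.
Column 4 already contains {1, 4, 6}.
Its 2×3 block (box 4) already contains {4, 6}.
Removing those from 1–6 leaves {2, 3, 5} as the candidates for (3,4).

2,3,5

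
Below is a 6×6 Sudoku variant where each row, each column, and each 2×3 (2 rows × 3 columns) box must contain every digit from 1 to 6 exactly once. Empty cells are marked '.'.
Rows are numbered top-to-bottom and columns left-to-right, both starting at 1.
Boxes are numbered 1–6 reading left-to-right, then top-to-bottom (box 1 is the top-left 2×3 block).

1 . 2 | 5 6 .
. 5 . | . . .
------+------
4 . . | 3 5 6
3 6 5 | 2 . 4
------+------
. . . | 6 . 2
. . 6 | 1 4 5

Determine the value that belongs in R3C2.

2

Cell R3C2 itself could take any of {1, 2} by direct elimination.
Consider where 2 can go in box 3.
R3C3 is out (column 3 already has a 2).
So the only cell in box 3 that can hold 2 is R3C2.
Therefore R3C2 = 2.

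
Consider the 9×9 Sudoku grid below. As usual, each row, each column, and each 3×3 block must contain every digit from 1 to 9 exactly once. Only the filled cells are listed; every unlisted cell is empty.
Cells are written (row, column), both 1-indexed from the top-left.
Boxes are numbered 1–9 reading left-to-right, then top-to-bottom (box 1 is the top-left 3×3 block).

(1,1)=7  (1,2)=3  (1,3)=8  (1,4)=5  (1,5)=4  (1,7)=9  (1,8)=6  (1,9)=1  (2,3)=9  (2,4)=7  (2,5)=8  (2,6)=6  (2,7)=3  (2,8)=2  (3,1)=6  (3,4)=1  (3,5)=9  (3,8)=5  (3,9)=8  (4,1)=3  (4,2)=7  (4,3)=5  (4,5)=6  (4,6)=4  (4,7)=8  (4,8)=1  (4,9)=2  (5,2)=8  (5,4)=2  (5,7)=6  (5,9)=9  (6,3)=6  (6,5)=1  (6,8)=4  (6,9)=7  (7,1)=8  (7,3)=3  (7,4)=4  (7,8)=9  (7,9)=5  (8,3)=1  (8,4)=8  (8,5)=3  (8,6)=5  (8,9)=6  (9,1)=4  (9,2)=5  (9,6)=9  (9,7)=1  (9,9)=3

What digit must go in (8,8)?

Row 8 already contains {1, 3, 5, 6, 8}.
Column 8 already contains {1, 2, 4, 5, 6, 9}.
Its 3×3 block (box 9) already contains {1, 3, 5, 6, 9}.
The only value from 1–9 not eliminated is 7, so (8,8) = 7.

7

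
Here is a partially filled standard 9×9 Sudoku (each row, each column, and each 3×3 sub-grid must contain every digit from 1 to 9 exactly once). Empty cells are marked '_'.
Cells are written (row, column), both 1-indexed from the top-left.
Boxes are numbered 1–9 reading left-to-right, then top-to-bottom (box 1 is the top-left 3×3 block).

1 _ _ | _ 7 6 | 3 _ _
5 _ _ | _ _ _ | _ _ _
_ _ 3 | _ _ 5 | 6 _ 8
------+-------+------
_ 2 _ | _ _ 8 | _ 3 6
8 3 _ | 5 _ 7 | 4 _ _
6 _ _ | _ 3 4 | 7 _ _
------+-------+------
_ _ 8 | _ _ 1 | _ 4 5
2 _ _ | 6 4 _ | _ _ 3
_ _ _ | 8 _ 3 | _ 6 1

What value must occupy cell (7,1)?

3

Cell (7,1) itself could take any of {3, 7, 9} by direct elimination.
Consider where 3 can go in column 1.
(3,1) is out (row 3 already has a 3).
(4,1) is out (row 4 already has a 3).
(9,1) is out (row 9 already has a 3).
So the only cell in column 1 that can hold 3 is (7,1).
Therefore (7,1) = 3.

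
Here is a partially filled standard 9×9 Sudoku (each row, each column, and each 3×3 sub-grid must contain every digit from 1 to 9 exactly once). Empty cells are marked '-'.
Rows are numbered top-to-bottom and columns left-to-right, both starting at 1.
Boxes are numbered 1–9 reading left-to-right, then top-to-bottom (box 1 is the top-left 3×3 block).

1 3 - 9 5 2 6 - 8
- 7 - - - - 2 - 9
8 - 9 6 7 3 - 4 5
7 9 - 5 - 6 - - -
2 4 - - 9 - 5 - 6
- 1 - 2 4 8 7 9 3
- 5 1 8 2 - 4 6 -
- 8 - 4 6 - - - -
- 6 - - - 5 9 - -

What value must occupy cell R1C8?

7

Row 1 already contains {1, 2, 3, 5, 6, 8, 9}.
Column 8 already contains {4, 6, 9}.
Its 3×3 block (box 3) already contains {2, 4, 5, 6, 8, 9}.
The only value from 1–9 not eliminated is 7, so R1C8 = 7.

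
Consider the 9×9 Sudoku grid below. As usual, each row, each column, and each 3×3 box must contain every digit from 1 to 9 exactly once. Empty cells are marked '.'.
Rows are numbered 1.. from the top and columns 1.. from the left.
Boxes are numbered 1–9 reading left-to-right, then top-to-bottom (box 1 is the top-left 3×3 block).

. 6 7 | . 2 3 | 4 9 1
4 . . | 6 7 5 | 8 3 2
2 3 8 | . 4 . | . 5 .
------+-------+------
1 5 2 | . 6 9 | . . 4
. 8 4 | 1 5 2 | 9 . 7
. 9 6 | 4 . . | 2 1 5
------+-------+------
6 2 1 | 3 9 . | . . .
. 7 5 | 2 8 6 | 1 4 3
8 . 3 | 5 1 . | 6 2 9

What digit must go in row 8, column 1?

Row 8 already contains {1, 2, 3, 4, 5, 6, 7, 8}.
Column 1 already contains {1, 2, 4, 6, 8}.
Its 3×3 block (box 7) already contains {1, 2, 3, 5, 6, 7, 8}.
The only value from 1–9 not eliminated is 9, so row 8, column 1 = 9.

9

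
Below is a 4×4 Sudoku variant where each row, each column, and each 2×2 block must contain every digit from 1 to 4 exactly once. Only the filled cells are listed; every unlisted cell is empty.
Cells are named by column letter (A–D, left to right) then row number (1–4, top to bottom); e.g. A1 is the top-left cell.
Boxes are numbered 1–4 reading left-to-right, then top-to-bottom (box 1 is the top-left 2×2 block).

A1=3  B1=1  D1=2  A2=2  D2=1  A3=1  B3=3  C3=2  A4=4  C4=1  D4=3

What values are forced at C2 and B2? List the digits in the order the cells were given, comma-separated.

For C2:
  Consider where 3 can go in row 2.
  B2 is out (column B already has a 3).
  So the only cell in row 2 that can hold 3 is C2.
  So C2 = 3.
For B2:
  Row 2 already contains {1, 2}.
  Column B already contains {1, 3}.
  Its 2×2 block (box 1) already contains {1, 2, 3}.
  The only value from 1–4 not eliminated is 4, so B2 = 4.

3,4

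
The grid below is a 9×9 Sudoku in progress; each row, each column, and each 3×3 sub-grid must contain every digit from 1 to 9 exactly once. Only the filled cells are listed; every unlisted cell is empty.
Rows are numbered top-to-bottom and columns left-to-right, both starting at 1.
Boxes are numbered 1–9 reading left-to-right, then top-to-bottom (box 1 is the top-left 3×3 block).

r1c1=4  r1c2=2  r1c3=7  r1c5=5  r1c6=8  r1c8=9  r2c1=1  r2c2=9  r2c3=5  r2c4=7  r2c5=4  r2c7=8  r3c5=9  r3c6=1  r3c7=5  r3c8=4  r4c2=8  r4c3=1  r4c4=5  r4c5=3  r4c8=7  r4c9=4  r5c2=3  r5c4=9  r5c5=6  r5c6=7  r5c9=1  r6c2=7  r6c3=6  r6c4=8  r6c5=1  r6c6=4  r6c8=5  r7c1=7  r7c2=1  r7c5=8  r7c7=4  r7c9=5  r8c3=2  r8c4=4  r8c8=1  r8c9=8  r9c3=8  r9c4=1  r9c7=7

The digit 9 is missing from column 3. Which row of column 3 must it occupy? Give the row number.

7

Consider where 9 can go in column 3.
r3c3 is out (row 3 already has a 9).
r5c3 is out (row 5 already has a 9).
So the only cell in column 3 that can hold 9 is r7c3.
That is row 7.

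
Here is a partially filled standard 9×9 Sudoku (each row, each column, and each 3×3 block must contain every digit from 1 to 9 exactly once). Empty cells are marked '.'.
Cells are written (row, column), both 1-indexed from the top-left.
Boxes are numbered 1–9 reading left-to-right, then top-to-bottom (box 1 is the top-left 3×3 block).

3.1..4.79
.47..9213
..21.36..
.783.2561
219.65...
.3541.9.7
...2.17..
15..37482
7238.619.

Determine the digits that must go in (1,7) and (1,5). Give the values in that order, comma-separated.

8,2

For (1,7):
  Row 1 already contains {1, 3, 4, 7, 9}.
  Column 7 already contains {1, 2, 4, 5, 6, 7, 9}.
  Its 3×3 block (box 3) already contains {1, 2, 3, 6, 7, 9}.
  The only value from 1–9 not eliminated is 8, so (1,7) = 8.
For (1,5):
  Consider where 2 can go in box 2.
  (1,4) is out (column 4 already has a 2).
  (2,4) is out (row 2 already has a 2).
  (2,5) is out (row 2 already has a 2).
  (3,5) is out (row 3 already has a 2).
  So the only cell in box 2 that can hold 2 is (1,5).
  So (1,5) = 2.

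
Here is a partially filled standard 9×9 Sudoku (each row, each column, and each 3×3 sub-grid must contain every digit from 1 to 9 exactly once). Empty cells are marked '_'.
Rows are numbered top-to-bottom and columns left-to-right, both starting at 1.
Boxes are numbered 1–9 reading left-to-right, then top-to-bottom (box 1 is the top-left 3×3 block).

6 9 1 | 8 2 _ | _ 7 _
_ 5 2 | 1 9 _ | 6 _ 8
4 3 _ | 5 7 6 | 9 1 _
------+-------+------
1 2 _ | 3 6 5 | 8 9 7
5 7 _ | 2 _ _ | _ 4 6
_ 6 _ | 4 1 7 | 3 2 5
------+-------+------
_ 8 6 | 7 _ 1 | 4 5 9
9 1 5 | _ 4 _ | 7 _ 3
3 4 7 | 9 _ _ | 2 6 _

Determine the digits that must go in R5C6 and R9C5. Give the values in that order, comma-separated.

For R5C6:
  Consider where 9 can go in column 6.
  R1C6 is out (row 1 already has a 9).
  R2C6 is out (row 2 already has a 9).
  R8C6 is out (row 8 already has a 9).
  R9C6 is out (row 9 already has a 9).
  So the only cell in column 6 that can hold 9 is R5C6.
  So R5C6 = 9.
For R9C5:
  Consider where 5 can go in row 9.
  R9C6 is out (column 6 already has a 5).
  R9C9 is out (column 9 already has a 5).
  So the only cell in row 9 that can hold 5 is R9C5.
  So R9C5 = 5.

9,5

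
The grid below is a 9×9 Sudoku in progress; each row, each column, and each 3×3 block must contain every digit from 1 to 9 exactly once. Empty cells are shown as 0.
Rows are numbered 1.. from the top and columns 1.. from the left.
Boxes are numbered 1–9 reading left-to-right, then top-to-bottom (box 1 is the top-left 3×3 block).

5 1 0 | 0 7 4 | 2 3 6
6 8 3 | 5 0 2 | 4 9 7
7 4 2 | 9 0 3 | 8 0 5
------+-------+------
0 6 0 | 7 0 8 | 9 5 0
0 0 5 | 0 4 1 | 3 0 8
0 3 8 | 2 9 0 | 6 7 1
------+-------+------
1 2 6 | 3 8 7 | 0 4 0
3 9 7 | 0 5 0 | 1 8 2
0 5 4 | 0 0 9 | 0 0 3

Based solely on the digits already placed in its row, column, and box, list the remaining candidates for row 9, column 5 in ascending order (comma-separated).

Row 9 already contains {3, 4, 5, 9}.
Column 5 already contains {4, 5, 7, 8, 9}.
Its 3×3 block (box 8) already contains {3, 5, 7, 8, 9}.
Removing those from 1–9 leaves {1, 2, 6} as the candidates for row 9, column 5.

1,2,6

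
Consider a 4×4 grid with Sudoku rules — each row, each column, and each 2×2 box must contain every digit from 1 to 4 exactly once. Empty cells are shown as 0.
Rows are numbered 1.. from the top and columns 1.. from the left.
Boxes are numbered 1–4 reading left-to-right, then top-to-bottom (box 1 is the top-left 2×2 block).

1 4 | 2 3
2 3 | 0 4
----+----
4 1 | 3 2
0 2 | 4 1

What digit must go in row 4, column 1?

3

Row 4 already contains {1, 2, 4}.
Column 1 already contains {1, 2, 4}.
Its 2×2 block (box 3) already contains {1, 2, 4}.
The only value from 1–4 not eliminated is 3, so row 4, column 1 = 3.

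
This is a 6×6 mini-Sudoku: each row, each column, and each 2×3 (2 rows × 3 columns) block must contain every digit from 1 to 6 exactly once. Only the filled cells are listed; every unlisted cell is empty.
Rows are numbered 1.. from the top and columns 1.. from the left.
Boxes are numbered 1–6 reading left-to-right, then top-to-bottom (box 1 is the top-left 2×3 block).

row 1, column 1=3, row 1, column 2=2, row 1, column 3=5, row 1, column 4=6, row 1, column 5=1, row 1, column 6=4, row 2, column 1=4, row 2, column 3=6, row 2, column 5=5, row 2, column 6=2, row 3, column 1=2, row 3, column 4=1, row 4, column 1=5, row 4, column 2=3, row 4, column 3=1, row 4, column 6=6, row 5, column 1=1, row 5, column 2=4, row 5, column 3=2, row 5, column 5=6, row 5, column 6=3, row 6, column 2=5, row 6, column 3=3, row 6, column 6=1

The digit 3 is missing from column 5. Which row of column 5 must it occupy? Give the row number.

Consider where 3 can go in column 5.
row 4, column 5 is out (row 4 already has a 3).
row 6, column 5 is out (row 6 already has a 3).
So the only cell in column 5 that can hold 3 is row 3, column 5.
That is row 3.

3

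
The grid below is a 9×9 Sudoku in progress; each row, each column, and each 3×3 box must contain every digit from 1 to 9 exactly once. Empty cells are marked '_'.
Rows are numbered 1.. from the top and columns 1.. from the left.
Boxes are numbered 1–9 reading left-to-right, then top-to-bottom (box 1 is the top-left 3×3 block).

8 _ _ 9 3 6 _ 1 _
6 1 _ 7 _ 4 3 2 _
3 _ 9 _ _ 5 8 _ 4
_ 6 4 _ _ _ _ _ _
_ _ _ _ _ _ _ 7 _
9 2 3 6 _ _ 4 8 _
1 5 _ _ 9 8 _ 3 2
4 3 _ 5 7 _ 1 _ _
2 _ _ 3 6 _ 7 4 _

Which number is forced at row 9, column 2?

9

Cell row 9, column 2 itself could take any of {8, 9} by direct elimination.
Consider where 9 can go in box 7.
row 7, column 3 is out (row 7 already has a 9).
row 8, column 3 is out (column 3 already has a 9).
row 9, column 3 is out (column 3 already has a 9).
So the only cell in box 7 that can hold 9 is row 9, column 2.
Therefore row 9, column 2 = 9.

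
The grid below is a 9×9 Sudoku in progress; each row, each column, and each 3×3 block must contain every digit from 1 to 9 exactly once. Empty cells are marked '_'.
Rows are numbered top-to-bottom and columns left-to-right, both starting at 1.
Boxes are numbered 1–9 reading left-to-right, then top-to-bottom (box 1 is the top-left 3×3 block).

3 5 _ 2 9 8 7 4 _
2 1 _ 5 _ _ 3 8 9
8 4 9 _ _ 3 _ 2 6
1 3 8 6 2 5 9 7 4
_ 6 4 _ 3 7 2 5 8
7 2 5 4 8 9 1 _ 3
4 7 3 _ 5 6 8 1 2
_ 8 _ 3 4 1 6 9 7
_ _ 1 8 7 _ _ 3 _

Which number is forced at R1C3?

6

Row 1 already contains {2, 3, 4, 5, 7, 8, 9}.
Column 3 already contains {1, 3, 4, 5, 8, 9}.
Its 3×3 block (box 1) already contains {1, 2, 3, 4, 5, 8, 9}.
The only value from 1–9 not eliminated is 6, so R1C3 = 6.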